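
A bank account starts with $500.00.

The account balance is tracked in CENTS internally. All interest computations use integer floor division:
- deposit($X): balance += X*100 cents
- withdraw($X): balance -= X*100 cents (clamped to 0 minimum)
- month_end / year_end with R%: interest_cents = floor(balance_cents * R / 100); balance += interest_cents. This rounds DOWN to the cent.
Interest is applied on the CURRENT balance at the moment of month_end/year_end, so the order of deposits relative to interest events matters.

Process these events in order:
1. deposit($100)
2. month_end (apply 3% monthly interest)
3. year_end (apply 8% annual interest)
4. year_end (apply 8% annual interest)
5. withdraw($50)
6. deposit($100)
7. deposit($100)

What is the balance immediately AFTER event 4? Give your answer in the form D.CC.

Answer: 720.83

Derivation:
After 1 (deposit($100)): balance=$600.00 total_interest=$0.00
After 2 (month_end (apply 3% monthly interest)): balance=$618.00 total_interest=$18.00
After 3 (year_end (apply 8% annual interest)): balance=$667.44 total_interest=$67.44
After 4 (year_end (apply 8% annual interest)): balance=$720.83 total_interest=$120.83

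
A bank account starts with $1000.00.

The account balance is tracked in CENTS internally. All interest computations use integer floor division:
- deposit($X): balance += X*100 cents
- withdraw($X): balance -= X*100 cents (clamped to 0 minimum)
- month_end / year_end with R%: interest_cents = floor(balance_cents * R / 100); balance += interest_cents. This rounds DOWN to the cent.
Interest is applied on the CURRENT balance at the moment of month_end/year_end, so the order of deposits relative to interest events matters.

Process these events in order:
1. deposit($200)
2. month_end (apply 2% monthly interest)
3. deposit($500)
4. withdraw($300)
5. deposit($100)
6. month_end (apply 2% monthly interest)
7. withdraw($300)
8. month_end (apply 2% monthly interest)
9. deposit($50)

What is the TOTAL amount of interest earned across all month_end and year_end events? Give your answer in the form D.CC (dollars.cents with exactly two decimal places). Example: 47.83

After 1 (deposit($200)): balance=$1200.00 total_interest=$0.00
After 2 (month_end (apply 2% monthly interest)): balance=$1224.00 total_interest=$24.00
After 3 (deposit($500)): balance=$1724.00 total_interest=$24.00
After 4 (withdraw($300)): balance=$1424.00 total_interest=$24.00
After 5 (deposit($100)): balance=$1524.00 total_interest=$24.00
After 6 (month_end (apply 2% monthly interest)): balance=$1554.48 total_interest=$54.48
After 7 (withdraw($300)): balance=$1254.48 total_interest=$54.48
After 8 (month_end (apply 2% monthly interest)): balance=$1279.56 total_interest=$79.56
After 9 (deposit($50)): balance=$1329.56 total_interest=$79.56

Answer: 79.56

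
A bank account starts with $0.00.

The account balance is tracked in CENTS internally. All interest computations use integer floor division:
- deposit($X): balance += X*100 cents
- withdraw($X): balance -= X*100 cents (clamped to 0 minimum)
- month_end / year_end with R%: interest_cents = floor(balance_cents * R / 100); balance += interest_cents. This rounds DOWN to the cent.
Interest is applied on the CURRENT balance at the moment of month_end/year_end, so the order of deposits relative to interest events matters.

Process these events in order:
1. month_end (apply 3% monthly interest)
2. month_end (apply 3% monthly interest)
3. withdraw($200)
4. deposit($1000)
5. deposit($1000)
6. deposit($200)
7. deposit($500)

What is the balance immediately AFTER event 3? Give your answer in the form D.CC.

Answer: 0.00

Derivation:
After 1 (month_end (apply 3% monthly interest)): balance=$0.00 total_interest=$0.00
After 2 (month_end (apply 3% monthly interest)): balance=$0.00 total_interest=$0.00
After 3 (withdraw($200)): balance=$0.00 total_interest=$0.00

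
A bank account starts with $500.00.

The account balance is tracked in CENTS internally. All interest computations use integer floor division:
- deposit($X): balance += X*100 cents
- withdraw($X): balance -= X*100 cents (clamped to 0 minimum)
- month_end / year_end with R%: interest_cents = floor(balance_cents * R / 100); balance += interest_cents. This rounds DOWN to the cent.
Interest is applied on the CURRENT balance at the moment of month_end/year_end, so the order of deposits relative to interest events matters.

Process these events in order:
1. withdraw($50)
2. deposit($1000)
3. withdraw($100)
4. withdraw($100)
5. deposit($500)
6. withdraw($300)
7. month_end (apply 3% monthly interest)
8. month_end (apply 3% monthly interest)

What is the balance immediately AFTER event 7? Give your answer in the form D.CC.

After 1 (withdraw($50)): balance=$450.00 total_interest=$0.00
After 2 (deposit($1000)): balance=$1450.00 total_interest=$0.00
After 3 (withdraw($100)): balance=$1350.00 total_interest=$0.00
After 4 (withdraw($100)): balance=$1250.00 total_interest=$0.00
After 5 (deposit($500)): balance=$1750.00 total_interest=$0.00
After 6 (withdraw($300)): balance=$1450.00 total_interest=$0.00
After 7 (month_end (apply 3% monthly interest)): balance=$1493.50 total_interest=$43.50

Answer: 1493.50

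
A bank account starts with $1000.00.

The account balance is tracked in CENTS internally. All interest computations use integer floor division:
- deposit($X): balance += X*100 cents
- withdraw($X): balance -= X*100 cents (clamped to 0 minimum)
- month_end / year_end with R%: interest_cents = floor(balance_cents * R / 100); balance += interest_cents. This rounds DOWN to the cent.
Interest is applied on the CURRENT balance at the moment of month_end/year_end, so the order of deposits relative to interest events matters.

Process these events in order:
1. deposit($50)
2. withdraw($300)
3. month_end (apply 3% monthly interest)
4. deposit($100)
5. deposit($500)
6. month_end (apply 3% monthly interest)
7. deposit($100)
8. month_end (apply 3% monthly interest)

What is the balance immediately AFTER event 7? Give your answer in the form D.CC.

After 1 (deposit($50)): balance=$1050.00 total_interest=$0.00
After 2 (withdraw($300)): balance=$750.00 total_interest=$0.00
After 3 (month_end (apply 3% monthly interest)): balance=$772.50 total_interest=$22.50
After 4 (deposit($100)): balance=$872.50 total_interest=$22.50
After 5 (deposit($500)): balance=$1372.50 total_interest=$22.50
After 6 (month_end (apply 3% monthly interest)): balance=$1413.67 total_interest=$63.67
After 7 (deposit($100)): balance=$1513.67 total_interest=$63.67

Answer: 1513.67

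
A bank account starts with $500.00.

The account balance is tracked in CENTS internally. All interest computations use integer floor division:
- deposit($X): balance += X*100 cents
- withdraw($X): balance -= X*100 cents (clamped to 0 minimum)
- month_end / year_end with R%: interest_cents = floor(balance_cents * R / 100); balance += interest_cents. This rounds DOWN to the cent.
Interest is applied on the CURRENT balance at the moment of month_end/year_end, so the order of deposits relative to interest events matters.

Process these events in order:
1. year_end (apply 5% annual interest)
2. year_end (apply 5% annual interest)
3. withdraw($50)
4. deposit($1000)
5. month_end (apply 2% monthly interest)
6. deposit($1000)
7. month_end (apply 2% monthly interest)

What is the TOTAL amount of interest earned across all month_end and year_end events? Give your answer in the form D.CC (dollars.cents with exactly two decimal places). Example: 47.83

Answer: 131.89

Derivation:
After 1 (year_end (apply 5% annual interest)): balance=$525.00 total_interest=$25.00
After 2 (year_end (apply 5% annual interest)): balance=$551.25 total_interest=$51.25
After 3 (withdraw($50)): balance=$501.25 total_interest=$51.25
After 4 (deposit($1000)): balance=$1501.25 total_interest=$51.25
After 5 (month_end (apply 2% monthly interest)): balance=$1531.27 total_interest=$81.27
After 6 (deposit($1000)): balance=$2531.27 total_interest=$81.27
After 7 (month_end (apply 2% monthly interest)): balance=$2581.89 total_interest=$131.89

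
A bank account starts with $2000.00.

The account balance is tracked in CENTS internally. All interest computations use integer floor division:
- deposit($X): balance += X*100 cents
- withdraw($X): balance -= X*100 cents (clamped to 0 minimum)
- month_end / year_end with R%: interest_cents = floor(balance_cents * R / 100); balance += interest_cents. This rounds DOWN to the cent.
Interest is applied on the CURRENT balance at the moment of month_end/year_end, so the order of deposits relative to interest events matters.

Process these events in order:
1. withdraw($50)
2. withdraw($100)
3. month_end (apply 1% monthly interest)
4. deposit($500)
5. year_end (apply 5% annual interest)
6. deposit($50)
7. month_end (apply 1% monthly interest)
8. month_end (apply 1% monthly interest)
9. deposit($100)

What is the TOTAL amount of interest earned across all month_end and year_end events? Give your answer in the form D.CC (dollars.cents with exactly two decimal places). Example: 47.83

Answer: 187.90

Derivation:
After 1 (withdraw($50)): balance=$1950.00 total_interest=$0.00
After 2 (withdraw($100)): balance=$1850.00 total_interest=$0.00
After 3 (month_end (apply 1% monthly interest)): balance=$1868.50 total_interest=$18.50
After 4 (deposit($500)): balance=$2368.50 total_interest=$18.50
After 5 (year_end (apply 5% annual interest)): balance=$2486.92 total_interest=$136.92
After 6 (deposit($50)): balance=$2536.92 total_interest=$136.92
After 7 (month_end (apply 1% monthly interest)): balance=$2562.28 total_interest=$162.28
After 8 (month_end (apply 1% monthly interest)): balance=$2587.90 total_interest=$187.90
After 9 (deposit($100)): balance=$2687.90 total_interest=$187.90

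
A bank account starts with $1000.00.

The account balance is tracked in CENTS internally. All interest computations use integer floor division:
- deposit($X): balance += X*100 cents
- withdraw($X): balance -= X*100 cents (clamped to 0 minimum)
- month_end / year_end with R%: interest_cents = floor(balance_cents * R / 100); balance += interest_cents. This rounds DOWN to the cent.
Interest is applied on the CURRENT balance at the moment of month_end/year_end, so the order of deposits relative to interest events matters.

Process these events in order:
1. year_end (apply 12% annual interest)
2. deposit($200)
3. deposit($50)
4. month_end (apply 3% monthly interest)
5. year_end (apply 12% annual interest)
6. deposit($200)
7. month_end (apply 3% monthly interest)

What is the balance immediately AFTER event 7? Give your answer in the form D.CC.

After 1 (year_end (apply 12% annual interest)): balance=$1120.00 total_interest=$120.00
After 2 (deposit($200)): balance=$1320.00 total_interest=$120.00
After 3 (deposit($50)): balance=$1370.00 total_interest=$120.00
After 4 (month_end (apply 3% monthly interest)): balance=$1411.10 total_interest=$161.10
After 5 (year_end (apply 12% annual interest)): balance=$1580.43 total_interest=$330.43
After 6 (deposit($200)): balance=$1780.43 total_interest=$330.43
After 7 (month_end (apply 3% monthly interest)): balance=$1833.84 total_interest=$383.84

Answer: 1833.84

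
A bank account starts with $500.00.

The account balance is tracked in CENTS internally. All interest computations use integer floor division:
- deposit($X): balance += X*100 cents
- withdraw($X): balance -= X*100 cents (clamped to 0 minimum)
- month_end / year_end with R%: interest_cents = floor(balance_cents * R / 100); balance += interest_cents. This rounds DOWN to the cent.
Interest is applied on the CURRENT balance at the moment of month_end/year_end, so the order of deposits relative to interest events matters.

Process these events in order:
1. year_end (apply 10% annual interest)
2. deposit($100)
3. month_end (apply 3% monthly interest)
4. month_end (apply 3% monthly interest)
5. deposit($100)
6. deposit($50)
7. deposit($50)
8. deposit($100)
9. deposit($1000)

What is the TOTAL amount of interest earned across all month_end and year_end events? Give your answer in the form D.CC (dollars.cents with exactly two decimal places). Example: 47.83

After 1 (year_end (apply 10% annual interest)): balance=$550.00 total_interest=$50.00
After 2 (deposit($100)): balance=$650.00 total_interest=$50.00
After 3 (month_end (apply 3% monthly interest)): balance=$669.50 total_interest=$69.50
After 4 (month_end (apply 3% monthly interest)): balance=$689.58 total_interest=$89.58
After 5 (deposit($100)): balance=$789.58 total_interest=$89.58
After 6 (deposit($50)): balance=$839.58 total_interest=$89.58
After 7 (deposit($50)): balance=$889.58 total_interest=$89.58
After 8 (deposit($100)): balance=$989.58 total_interest=$89.58
After 9 (deposit($1000)): balance=$1989.58 total_interest=$89.58

Answer: 89.58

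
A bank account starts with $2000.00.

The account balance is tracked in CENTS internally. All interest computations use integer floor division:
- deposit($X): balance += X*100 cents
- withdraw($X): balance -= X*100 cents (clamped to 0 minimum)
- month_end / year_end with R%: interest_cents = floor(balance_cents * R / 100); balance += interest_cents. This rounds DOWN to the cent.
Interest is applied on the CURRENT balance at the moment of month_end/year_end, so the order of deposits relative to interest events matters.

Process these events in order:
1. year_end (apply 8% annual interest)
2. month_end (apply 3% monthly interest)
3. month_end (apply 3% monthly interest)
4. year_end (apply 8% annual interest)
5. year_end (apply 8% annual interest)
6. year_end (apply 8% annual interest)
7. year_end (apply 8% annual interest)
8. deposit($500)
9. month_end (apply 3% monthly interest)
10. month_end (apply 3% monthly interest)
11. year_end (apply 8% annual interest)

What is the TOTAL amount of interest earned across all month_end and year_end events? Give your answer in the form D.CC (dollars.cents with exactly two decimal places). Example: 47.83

Answer: 1644.92

Derivation:
After 1 (year_end (apply 8% annual interest)): balance=$2160.00 total_interest=$160.00
After 2 (month_end (apply 3% monthly interest)): balance=$2224.80 total_interest=$224.80
After 3 (month_end (apply 3% monthly interest)): balance=$2291.54 total_interest=$291.54
After 4 (year_end (apply 8% annual interest)): balance=$2474.86 total_interest=$474.86
After 5 (year_end (apply 8% annual interest)): balance=$2672.84 total_interest=$672.84
After 6 (year_end (apply 8% annual interest)): balance=$2886.66 total_interest=$886.66
After 7 (year_end (apply 8% annual interest)): balance=$3117.59 total_interest=$1117.59
After 8 (deposit($500)): balance=$3617.59 total_interest=$1117.59
After 9 (month_end (apply 3% monthly interest)): balance=$3726.11 total_interest=$1226.11
After 10 (month_end (apply 3% monthly interest)): balance=$3837.89 total_interest=$1337.89
After 11 (year_end (apply 8% annual interest)): balance=$4144.92 total_interest=$1644.92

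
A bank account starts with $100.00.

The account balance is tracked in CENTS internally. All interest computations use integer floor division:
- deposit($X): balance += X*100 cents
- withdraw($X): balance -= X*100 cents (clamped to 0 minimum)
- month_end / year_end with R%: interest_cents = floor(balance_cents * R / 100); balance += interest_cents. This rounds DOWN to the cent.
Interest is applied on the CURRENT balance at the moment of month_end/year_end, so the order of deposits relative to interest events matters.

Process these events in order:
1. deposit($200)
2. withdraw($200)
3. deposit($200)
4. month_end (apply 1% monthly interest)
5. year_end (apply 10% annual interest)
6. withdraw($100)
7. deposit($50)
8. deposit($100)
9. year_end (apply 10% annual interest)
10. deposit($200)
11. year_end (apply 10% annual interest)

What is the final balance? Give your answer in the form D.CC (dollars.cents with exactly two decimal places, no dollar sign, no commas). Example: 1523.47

Answer: 683.79

Derivation:
After 1 (deposit($200)): balance=$300.00 total_interest=$0.00
After 2 (withdraw($200)): balance=$100.00 total_interest=$0.00
After 3 (deposit($200)): balance=$300.00 total_interest=$0.00
After 4 (month_end (apply 1% monthly interest)): balance=$303.00 total_interest=$3.00
After 5 (year_end (apply 10% annual interest)): balance=$333.30 total_interest=$33.30
After 6 (withdraw($100)): balance=$233.30 total_interest=$33.30
After 7 (deposit($50)): balance=$283.30 total_interest=$33.30
After 8 (deposit($100)): balance=$383.30 total_interest=$33.30
After 9 (year_end (apply 10% annual interest)): balance=$421.63 total_interest=$71.63
After 10 (deposit($200)): balance=$621.63 total_interest=$71.63
After 11 (year_end (apply 10% annual interest)): balance=$683.79 total_interest=$133.79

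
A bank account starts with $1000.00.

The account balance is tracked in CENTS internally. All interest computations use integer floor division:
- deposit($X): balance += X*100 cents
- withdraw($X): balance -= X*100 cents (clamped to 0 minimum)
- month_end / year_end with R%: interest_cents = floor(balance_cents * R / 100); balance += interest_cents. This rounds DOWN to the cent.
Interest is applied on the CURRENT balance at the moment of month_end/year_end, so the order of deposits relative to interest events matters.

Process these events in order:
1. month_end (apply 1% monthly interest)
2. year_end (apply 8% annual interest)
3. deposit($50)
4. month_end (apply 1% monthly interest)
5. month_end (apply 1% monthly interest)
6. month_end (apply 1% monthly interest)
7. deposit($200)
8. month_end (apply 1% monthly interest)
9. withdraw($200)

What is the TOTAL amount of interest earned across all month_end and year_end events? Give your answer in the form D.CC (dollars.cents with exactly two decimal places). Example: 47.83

After 1 (month_end (apply 1% monthly interest)): balance=$1010.00 total_interest=$10.00
After 2 (year_end (apply 8% annual interest)): balance=$1090.80 total_interest=$90.80
After 3 (deposit($50)): balance=$1140.80 total_interest=$90.80
After 4 (month_end (apply 1% monthly interest)): balance=$1152.20 total_interest=$102.20
After 5 (month_end (apply 1% monthly interest)): balance=$1163.72 total_interest=$113.72
After 6 (month_end (apply 1% monthly interest)): balance=$1175.35 total_interest=$125.35
After 7 (deposit($200)): balance=$1375.35 total_interest=$125.35
After 8 (month_end (apply 1% monthly interest)): balance=$1389.10 total_interest=$139.10
After 9 (withdraw($200)): balance=$1189.10 total_interest=$139.10

Answer: 139.10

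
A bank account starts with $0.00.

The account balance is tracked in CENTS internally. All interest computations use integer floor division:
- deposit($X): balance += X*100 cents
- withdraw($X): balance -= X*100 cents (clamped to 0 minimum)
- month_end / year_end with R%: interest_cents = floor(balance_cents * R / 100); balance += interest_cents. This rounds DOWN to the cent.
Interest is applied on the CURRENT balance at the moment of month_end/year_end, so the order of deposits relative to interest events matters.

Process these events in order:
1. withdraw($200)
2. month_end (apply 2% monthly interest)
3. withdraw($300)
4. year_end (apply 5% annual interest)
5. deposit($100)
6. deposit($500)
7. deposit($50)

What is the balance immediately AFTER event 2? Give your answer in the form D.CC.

After 1 (withdraw($200)): balance=$0.00 total_interest=$0.00
After 2 (month_end (apply 2% monthly interest)): balance=$0.00 total_interest=$0.00

Answer: 0.00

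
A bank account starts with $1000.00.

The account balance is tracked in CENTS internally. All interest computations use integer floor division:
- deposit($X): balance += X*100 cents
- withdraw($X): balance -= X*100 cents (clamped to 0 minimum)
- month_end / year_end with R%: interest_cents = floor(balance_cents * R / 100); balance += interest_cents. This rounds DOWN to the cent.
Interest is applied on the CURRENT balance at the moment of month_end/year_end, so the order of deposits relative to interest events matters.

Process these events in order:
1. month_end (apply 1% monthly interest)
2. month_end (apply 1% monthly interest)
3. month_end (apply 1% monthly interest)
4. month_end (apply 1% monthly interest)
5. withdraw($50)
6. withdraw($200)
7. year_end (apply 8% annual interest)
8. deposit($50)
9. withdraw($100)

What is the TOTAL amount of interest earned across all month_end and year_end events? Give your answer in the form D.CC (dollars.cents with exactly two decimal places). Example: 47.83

After 1 (month_end (apply 1% monthly interest)): balance=$1010.00 total_interest=$10.00
After 2 (month_end (apply 1% monthly interest)): balance=$1020.10 total_interest=$20.10
After 3 (month_end (apply 1% monthly interest)): balance=$1030.30 total_interest=$30.30
After 4 (month_end (apply 1% monthly interest)): balance=$1040.60 total_interest=$40.60
After 5 (withdraw($50)): balance=$990.60 total_interest=$40.60
After 6 (withdraw($200)): balance=$790.60 total_interest=$40.60
After 7 (year_end (apply 8% annual interest)): balance=$853.84 total_interest=$103.84
After 8 (deposit($50)): balance=$903.84 total_interest=$103.84
After 9 (withdraw($100)): balance=$803.84 total_interest=$103.84

Answer: 103.84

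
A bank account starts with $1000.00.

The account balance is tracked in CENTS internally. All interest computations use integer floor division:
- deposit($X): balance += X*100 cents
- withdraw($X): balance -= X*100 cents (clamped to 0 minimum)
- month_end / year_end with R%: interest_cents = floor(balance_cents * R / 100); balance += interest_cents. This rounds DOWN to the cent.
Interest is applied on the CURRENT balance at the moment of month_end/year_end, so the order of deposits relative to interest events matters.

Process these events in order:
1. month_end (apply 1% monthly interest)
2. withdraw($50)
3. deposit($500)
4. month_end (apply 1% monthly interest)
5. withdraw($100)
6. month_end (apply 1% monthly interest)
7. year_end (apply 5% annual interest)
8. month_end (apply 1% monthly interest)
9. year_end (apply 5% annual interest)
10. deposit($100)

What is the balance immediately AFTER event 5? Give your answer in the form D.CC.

Answer: 1374.60

Derivation:
After 1 (month_end (apply 1% monthly interest)): balance=$1010.00 total_interest=$10.00
After 2 (withdraw($50)): balance=$960.00 total_interest=$10.00
After 3 (deposit($500)): balance=$1460.00 total_interest=$10.00
After 4 (month_end (apply 1% monthly interest)): balance=$1474.60 total_interest=$24.60
After 5 (withdraw($100)): balance=$1374.60 total_interest=$24.60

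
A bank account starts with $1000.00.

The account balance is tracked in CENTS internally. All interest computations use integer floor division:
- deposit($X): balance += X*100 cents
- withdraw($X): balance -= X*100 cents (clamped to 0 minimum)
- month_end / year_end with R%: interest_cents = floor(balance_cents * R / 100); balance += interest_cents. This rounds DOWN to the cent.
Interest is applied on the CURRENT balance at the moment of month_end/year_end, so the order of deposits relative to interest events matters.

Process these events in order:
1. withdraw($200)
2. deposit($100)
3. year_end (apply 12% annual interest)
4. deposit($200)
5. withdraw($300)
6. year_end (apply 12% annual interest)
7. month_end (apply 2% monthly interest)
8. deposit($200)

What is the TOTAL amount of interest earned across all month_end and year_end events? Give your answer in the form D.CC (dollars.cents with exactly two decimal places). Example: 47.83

After 1 (withdraw($200)): balance=$800.00 total_interest=$0.00
After 2 (deposit($100)): balance=$900.00 total_interest=$0.00
After 3 (year_end (apply 12% annual interest)): balance=$1008.00 total_interest=$108.00
After 4 (deposit($200)): balance=$1208.00 total_interest=$108.00
After 5 (withdraw($300)): balance=$908.00 total_interest=$108.00
After 6 (year_end (apply 12% annual interest)): balance=$1016.96 total_interest=$216.96
After 7 (month_end (apply 2% monthly interest)): balance=$1037.29 total_interest=$237.29
After 8 (deposit($200)): balance=$1237.29 total_interest=$237.29

Answer: 237.29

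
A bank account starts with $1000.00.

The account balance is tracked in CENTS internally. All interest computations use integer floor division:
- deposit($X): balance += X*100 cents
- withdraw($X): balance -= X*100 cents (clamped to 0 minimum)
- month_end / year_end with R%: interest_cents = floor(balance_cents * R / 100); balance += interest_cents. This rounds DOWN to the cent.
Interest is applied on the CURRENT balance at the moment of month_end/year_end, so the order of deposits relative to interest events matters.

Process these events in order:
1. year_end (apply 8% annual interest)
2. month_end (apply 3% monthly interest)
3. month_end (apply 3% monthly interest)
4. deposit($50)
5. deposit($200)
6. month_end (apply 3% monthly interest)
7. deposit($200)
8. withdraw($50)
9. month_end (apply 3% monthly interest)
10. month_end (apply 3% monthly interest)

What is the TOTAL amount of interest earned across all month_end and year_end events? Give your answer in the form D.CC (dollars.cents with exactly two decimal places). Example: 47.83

Answer: 284.31

Derivation:
After 1 (year_end (apply 8% annual interest)): balance=$1080.00 total_interest=$80.00
After 2 (month_end (apply 3% monthly interest)): balance=$1112.40 total_interest=$112.40
After 3 (month_end (apply 3% monthly interest)): balance=$1145.77 total_interest=$145.77
After 4 (deposit($50)): balance=$1195.77 total_interest=$145.77
After 5 (deposit($200)): balance=$1395.77 total_interest=$145.77
After 6 (month_end (apply 3% monthly interest)): balance=$1437.64 total_interest=$187.64
After 7 (deposit($200)): balance=$1637.64 total_interest=$187.64
After 8 (withdraw($50)): balance=$1587.64 total_interest=$187.64
After 9 (month_end (apply 3% monthly interest)): balance=$1635.26 total_interest=$235.26
After 10 (month_end (apply 3% monthly interest)): balance=$1684.31 total_interest=$284.31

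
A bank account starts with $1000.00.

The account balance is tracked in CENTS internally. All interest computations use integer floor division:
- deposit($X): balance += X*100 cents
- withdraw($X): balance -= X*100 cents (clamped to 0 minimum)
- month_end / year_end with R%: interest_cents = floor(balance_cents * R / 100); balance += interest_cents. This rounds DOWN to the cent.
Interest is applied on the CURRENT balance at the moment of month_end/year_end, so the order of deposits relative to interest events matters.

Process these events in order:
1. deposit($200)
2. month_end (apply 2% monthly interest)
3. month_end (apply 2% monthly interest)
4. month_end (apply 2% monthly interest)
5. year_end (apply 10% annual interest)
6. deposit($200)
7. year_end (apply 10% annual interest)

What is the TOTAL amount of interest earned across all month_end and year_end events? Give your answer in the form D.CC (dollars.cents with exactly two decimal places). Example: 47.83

Answer: 360.85

Derivation:
After 1 (deposit($200)): balance=$1200.00 total_interest=$0.00
After 2 (month_end (apply 2% monthly interest)): balance=$1224.00 total_interest=$24.00
After 3 (month_end (apply 2% monthly interest)): balance=$1248.48 total_interest=$48.48
After 4 (month_end (apply 2% monthly interest)): balance=$1273.44 total_interest=$73.44
After 5 (year_end (apply 10% annual interest)): balance=$1400.78 total_interest=$200.78
After 6 (deposit($200)): balance=$1600.78 total_interest=$200.78
After 7 (year_end (apply 10% annual interest)): balance=$1760.85 total_interest=$360.85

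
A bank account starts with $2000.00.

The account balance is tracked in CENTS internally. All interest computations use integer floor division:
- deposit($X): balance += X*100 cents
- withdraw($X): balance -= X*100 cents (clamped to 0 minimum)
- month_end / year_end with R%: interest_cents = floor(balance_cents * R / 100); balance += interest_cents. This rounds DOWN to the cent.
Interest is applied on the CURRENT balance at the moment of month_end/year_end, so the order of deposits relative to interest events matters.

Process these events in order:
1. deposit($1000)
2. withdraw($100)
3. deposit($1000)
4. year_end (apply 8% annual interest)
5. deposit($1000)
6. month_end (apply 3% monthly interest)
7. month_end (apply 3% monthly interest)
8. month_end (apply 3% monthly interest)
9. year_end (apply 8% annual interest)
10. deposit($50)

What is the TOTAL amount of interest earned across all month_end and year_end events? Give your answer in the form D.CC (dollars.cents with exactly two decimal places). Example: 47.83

Answer: 1250.91

Derivation:
After 1 (deposit($1000)): balance=$3000.00 total_interest=$0.00
After 2 (withdraw($100)): balance=$2900.00 total_interest=$0.00
After 3 (deposit($1000)): balance=$3900.00 total_interest=$0.00
After 4 (year_end (apply 8% annual interest)): balance=$4212.00 total_interest=$312.00
After 5 (deposit($1000)): balance=$5212.00 total_interest=$312.00
After 6 (month_end (apply 3% monthly interest)): balance=$5368.36 total_interest=$468.36
After 7 (month_end (apply 3% monthly interest)): balance=$5529.41 total_interest=$629.41
After 8 (month_end (apply 3% monthly interest)): balance=$5695.29 total_interest=$795.29
After 9 (year_end (apply 8% annual interest)): balance=$6150.91 total_interest=$1250.91
After 10 (deposit($50)): balance=$6200.91 total_interest=$1250.91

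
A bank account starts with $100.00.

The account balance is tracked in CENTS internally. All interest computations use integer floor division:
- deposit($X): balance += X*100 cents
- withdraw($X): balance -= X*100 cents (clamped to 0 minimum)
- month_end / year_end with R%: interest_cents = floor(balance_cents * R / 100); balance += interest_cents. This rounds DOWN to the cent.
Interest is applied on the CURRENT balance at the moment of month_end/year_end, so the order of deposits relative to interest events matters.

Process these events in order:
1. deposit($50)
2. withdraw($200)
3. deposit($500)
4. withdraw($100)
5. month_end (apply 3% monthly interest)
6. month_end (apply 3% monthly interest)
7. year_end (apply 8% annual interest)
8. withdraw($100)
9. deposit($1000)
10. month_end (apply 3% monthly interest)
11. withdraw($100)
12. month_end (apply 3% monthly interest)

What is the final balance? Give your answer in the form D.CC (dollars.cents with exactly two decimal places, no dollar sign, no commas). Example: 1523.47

Answer: 1338.01

Derivation:
After 1 (deposit($50)): balance=$150.00 total_interest=$0.00
After 2 (withdraw($200)): balance=$0.00 total_interest=$0.00
After 3 (deposit($500)): balance=$500.00 total_interest=$0.00
After 4 (withdraw($100)): balance=$400.00 total_interest=$0.00
After 5 (month_end (apply 3% monthly interest)): balance=$412.00 total_interest=$12.00
After 6 (month_end (apply 3% monthly interest)): balance=$424.36 total_interest=$24.36
After 7 (year_end (apply 8% annual interest)): balance=$458.30 total_interest=$58.30
After 8 (withdraw($100)): balance=$358.30 total_interest=$58.30
After 9 (deposit($1000)): balance=$1358.30 total_interest=$58.30
After 10 (month_end (apply 3% monthly interest)): balance=$1399.04 total_interest=$99.04
After 11 (withdraw($100)): balance=$1299.04 total_interest=$99.04
After 12 (month_end (apply 3% monthly interest)): balance=$1338.01 total_interest=$138.01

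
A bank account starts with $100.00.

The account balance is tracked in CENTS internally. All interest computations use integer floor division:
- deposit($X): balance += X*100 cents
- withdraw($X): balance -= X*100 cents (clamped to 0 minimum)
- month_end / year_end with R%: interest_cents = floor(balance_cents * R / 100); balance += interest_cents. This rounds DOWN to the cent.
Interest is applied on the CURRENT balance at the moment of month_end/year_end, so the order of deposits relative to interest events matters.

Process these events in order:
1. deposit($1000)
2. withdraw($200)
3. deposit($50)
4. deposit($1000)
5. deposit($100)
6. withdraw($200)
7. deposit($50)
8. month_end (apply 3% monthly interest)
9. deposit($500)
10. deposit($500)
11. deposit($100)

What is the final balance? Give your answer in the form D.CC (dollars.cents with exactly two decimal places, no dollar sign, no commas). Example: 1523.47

Answer: 3057.00

Derivation:
After 1 (deposit($1000)): balance=$1100.00 total_interest=$0.00
After 2 (withdraw($200)): balance=$900.00 total_interest=$0.00
After 3 (deposit($50)): balance=$950.00 total_interest=$0.00
After 4 (deposit($1000)): balance=$1950.00 total_interest=$0.00
After 5 (deposit($100)): balance=$2050.00 total_interest=$0.00
After 6 (withdraw($200)): balance=$1850.00 total_interest=$0.00
After 7 (deposit($50)): balance=$1900.00 total_interest=$0.00
After 8 (month_end (apply 3% monthly interest)): balance=$1957.00 total_interest=$57.00
After 9 (deposit($500)): balance=$2457.00 total_interest=$57.00
After 10 (deposit($500)): balance=$2957.00 total_interest=$57.00
After 11 (deposit($100)): balance=$3057.00 total_interest=$57.00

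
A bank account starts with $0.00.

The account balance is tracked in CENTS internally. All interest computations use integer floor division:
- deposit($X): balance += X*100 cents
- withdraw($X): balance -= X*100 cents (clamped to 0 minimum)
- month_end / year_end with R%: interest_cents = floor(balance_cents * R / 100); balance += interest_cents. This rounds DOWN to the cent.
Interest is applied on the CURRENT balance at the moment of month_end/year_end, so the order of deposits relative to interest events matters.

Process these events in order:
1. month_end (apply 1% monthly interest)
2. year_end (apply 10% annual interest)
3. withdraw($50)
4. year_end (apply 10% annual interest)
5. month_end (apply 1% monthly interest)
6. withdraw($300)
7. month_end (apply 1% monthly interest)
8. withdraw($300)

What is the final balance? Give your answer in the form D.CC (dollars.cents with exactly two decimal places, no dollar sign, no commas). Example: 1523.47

Answer: 0.00

Derivation:
After 1 (month_end (apply 1% monthly interest)): balance=$0.00 total_interest=$0.00
After 2 (year_end (apply 10% annual interest)): balance=$0.00 total_interest=$0.00
After 3 (withdraw($50)): balance=$0.00 total_interest=$0.00
After 4 (year_end (apply 10% annual interest)): balance=$0.00 total_interest=$0.00
After 5 (month_end (apply 1% monthly interest)): balance=$0.00 total_interest=$0.00
After 6 (withdraw($300)): balance=$0.00 total_interest=$0.00
After 7 (month_end (apply 1% monthly interest)): balance=$0.00 total_interest=$0.00
After 8 (withdraw($300)): balance=$0.00 total_interest=$0.00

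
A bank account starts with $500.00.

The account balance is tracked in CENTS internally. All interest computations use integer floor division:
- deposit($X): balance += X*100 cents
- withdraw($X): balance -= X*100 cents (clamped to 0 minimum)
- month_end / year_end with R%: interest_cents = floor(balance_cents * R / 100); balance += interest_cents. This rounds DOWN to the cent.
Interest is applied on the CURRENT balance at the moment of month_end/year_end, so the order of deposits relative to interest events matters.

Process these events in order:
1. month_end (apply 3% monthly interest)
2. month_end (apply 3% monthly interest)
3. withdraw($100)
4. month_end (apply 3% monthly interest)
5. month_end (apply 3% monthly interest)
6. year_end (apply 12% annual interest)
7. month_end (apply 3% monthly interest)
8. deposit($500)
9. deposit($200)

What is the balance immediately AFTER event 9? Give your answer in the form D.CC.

After 1 (month_end (apply 3% monthly interest)): balance=$515.00 total_interest=$15.00
After 2 (month_end (apply 3% monthly interest)): balance=$530.45 total_interest=$30.45
After 3 (withdraw($100)): balance=$430.45 total_interest=$30.45
After 4 (month_end (apply 3% monthly interest)): balance=$443.36 total_interest=$43.36
After 5 (month_end (apply 3% monthly interest)): balance=$456.66 total_interest=$56.66
After 6 (year_end (apply 12% annual interest)): balance=$511.45 total_interest=$111.45
After 7 (month_end (apply 3% monthly interest)): balance=$526.79 total_interest=$126.79
After 8 (deposit($500)): balance=$1026.79 total_interest=$126.79
After 9 (deposit($200)): balance=$1226.79 total_interest=$126.79

Answer: 1226.79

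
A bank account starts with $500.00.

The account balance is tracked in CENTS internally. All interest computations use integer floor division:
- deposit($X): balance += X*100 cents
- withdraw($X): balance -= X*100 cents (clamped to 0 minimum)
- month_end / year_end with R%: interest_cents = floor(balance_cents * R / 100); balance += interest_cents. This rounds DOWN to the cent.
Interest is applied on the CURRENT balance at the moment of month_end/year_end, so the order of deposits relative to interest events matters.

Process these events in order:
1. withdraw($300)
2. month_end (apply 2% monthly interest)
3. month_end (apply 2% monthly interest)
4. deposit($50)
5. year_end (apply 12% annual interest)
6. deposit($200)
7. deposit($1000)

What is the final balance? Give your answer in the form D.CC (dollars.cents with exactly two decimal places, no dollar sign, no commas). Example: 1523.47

After 1 (withdraw($300)): balance=$200.00 total_interest=$0.00
After 2 (month_end (apply 2% monthly interest)): balance=$204.00 total_interest=$4.00
After 3 (month_end (apply 2% monthly interest)): balance=$208.08 total_interest=$8.08
After 4 (deposit($50)): balance=$258.08 total_interest=$8.08
After 5 (year_end (apply 12% annual interest)): balance=$289.04 total_interest=$39.04
After 6 (deposit($200)): balance=$489.04 total_interest=$39.04
After 7 (deposit($1000)): balance=$1489.04 total_interest=$39.04

Answer: 1489.04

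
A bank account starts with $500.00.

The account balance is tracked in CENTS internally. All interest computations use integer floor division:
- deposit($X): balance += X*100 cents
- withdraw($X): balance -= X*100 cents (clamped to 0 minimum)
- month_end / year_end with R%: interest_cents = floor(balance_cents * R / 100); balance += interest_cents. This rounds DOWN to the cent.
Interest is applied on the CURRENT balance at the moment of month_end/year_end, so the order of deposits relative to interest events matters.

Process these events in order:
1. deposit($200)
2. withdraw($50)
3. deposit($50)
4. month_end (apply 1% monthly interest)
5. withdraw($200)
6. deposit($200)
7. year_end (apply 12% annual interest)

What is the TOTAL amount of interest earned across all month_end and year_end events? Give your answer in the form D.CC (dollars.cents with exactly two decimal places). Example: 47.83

Answer: 91.84

Derivation:
After 1 (deposit($200)): balance=$700.00 total_interest=$0.00
After 2 (withdraw($50)): balance=$650.00 total_interest=$0.00
After 3 (deposit($50)): balance=$700.00 total_interest=$0.00
After 4 (month_end (apply 1% monthly interest)): balance=$707.00 total_interest=$7.00
After 5 (withdraw($200)): balance=$507.00 total_interest=$7.00
After 6 (deposit($200)): balance=$707.00 total_interest=$7.00
After 7 (year_end (apply 12% annual interest)): balance=$791.84 total_interest=$91.84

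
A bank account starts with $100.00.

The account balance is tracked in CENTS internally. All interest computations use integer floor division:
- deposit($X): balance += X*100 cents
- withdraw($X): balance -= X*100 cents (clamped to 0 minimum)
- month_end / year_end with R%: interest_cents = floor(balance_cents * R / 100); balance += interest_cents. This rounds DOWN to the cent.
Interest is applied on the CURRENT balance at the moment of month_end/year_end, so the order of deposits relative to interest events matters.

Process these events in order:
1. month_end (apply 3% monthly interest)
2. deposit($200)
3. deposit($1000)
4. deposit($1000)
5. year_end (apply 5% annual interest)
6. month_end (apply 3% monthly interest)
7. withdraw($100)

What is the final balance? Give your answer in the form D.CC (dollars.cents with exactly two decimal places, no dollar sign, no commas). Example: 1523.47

Answer: 2390.69

Derivation:
After 1 (month_end (apply 3% monthly interest)): balance=$103.00 total_interest=$3.00
After 2 (deposit($200)): balance=$303.00 total_interest=$3.00
After 3 (deposit($1000)): balance=$1303.00 total_interest=$3.00
After 4 (deposit($1000)): balance=$2303.00 total_interest=$3.00
After 5 (year_end (apply 5% annual interest)): balance=$2418.15 total_interest=$118.15
After 6 (month_end (apply 3% monthly interest)): balance=$2490.69 total_interest=$190.69
After 7 (withdraw($100)): balance=$2390.69 total_interest=$190.69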